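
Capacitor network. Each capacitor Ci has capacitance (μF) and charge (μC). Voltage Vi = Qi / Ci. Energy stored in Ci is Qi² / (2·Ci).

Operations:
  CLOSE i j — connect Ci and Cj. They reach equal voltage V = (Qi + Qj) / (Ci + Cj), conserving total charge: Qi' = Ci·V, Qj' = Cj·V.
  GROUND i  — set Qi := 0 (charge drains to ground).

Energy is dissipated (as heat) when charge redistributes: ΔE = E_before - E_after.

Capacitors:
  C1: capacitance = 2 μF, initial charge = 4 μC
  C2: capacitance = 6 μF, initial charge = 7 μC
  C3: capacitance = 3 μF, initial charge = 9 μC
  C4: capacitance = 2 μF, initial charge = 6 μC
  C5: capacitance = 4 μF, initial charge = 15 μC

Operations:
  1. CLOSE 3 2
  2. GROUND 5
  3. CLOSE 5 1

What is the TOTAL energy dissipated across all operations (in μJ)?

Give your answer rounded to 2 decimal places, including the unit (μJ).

Answer: 34.15 μJ

Derivation:
Initial: C1(2μF, Q=4μC, V=2.00V), C2(6μF, Q=7μC, V=1.17V), C3(3μF, Q=9μC, V=3.00V), C4(2μF, Q=6μC, V=3.00V), C5(4μF, Q=15μC, V=3.75V)
Op 1: CLOSE 3-2: Q_total=16.00, C_total=9.00, V=1.78; Q3=5.33, Q2=10.67; dissipated=3.361
Op 2: GROUND 5: Q5=0; energy lost=28.125
Op 3: CLOSE 5-1: Q_total=4.00, C_total=6.00, V=0.67; Q5=2.67, Q1=1.33; dissipated=2.667
Total dissipated: 34.153 μJ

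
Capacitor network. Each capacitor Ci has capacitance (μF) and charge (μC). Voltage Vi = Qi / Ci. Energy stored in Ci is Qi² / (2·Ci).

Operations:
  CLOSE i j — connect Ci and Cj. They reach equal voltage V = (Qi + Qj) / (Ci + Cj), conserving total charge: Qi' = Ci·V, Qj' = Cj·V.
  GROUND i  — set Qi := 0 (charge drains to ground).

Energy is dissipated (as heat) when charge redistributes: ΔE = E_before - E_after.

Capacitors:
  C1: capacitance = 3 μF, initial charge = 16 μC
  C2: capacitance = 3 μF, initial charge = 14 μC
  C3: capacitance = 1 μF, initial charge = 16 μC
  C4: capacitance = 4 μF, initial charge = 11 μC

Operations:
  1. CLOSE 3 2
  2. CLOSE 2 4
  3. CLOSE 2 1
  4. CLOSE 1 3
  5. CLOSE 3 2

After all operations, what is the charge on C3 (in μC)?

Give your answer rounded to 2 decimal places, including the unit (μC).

Initial: C1(3μF, Q=16μC, V=5.33V), C2(3μF, Q=14μC, V=4.67V), C3(1μF, Q=16μC, V=16.00V), C4(4μF, Q=11μC, V=2.75V)
Op 1: CLOSE 3-2: Q_total=30.00, C_total=4.00, V=7.50; Q3=7.50, Q2=22.50; dissipated=48.167
Op 2: CLOSE 2-4: Q_total=33.50, C_total=7.00, V=4.79; Q2=14.36, Q4=19.14; dissipated=19.339
Op 3: CLOSE 2-1: Q_total=30.36, C_total=6.00, V=5.06; Q2=15.18, Q1=15.18; dissipated=0.225
Op 4: CLOSE 1-3: Q_total=22.68, C_total=4.00, V=5.67; Q1=17.01, Q3=5.67; dissipated=2.233
Op 5: CLOSE 3-2: Q_total=20.85, C_total=4.00, V=5.21; Q3=5.21, Q2=15.64; dissipated=0.140
Final charges: Q1=17.01, Q2=15.64, Q3=5.21, Q4=19.14

Answer: 5.21 μC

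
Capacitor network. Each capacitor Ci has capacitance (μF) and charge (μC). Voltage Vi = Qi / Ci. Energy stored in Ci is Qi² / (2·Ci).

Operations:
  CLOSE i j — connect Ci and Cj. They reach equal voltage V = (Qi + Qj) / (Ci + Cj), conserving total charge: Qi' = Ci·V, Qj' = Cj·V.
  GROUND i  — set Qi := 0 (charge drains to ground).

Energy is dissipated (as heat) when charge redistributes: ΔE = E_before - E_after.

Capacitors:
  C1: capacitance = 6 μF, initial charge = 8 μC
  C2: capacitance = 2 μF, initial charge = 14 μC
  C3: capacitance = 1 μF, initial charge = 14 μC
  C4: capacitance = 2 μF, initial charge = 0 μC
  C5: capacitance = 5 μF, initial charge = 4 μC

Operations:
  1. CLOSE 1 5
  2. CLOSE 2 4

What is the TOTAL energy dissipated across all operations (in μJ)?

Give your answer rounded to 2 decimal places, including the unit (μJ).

Initial: C1(6μF, Q=8μC, V=1.33V), C2(2μF, Q=14μC, V=7.00V), C3(1μF, Q=14μC, V=14.00V), C4(2μF, Q=0μC, V=0.00V), C5(5μF, Q=4μC, V=0.80V)
Op 1: CLOSE 1-5: Q_total=12.00, C_total=11.00, V=1.09; Q1=6.55, Q5=5.45; dissipated=0.388
Op 2: CLOSE 2-4: Q_total=14.00, C_total=4.00, V=3.50; Q2=7.00, Q4=7.00; dissipated=24.500
Total dissipated: 24.888 μJ

Answer: 24.89 μJ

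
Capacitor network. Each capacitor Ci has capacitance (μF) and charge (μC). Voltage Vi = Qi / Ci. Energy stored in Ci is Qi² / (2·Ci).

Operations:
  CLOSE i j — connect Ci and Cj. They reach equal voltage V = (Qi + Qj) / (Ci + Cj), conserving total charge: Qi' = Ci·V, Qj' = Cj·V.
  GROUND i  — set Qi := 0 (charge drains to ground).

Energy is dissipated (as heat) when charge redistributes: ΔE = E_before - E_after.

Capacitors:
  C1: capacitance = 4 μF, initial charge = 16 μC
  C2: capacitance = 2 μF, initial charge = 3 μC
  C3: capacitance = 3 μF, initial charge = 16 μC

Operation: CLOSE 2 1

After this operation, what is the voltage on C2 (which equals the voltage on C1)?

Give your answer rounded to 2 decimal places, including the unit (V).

Answer: 3.17 V

Derivation:
Initial: C1(4μF, Q=16μC, V=4.00V), C2(2μF, Q=3μC, V=1.50V), C3(3μF, Q=16μC, V=5.33V)
Op 1: CLOSE 2-1: Q_total=19.00, C_total=6.00, V=3.17; Q2=6.33, Q1=12.67; dissipated=4.167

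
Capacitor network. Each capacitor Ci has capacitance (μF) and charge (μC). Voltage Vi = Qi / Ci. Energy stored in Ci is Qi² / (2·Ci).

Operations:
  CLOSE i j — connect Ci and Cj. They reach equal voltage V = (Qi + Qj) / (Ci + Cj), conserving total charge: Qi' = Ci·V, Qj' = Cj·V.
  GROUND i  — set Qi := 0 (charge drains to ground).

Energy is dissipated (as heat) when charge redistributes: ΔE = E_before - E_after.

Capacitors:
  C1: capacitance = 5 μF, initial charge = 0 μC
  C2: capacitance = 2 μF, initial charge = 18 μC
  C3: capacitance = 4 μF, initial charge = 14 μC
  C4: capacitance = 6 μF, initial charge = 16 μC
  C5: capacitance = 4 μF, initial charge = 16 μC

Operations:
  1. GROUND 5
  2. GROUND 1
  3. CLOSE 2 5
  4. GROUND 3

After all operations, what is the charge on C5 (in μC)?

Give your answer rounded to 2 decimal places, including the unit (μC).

Initial: C1(5μF, Q=0μC, V=0.00V), C2(2μF, Q=18μC, V=9.00V), C3(4μF, Q=14μC, V=3.50V), C4(6μF, Q=16μC, V=2.67V), C5(4μF, Q=16μC, V=4.00V)
Op 1: GROUND 5: Q5=0; energy lost=32.000
Op 2: GROUND 1: Q1=0; energy lost=0.000
Op 3: CLOSE 2-5: Q_total=18.00, C_total=6.00, V=3.00; Q2=6.00, Q5=12.00; dissipated=54.000
Op 4: GROUND 3: Q3=0; energy lost=24.500
Final charges: Q1=0.00, Q2=6.00, Q3=0.00, Q4=16.00, Q5=12.00

Answer: 12.00 μC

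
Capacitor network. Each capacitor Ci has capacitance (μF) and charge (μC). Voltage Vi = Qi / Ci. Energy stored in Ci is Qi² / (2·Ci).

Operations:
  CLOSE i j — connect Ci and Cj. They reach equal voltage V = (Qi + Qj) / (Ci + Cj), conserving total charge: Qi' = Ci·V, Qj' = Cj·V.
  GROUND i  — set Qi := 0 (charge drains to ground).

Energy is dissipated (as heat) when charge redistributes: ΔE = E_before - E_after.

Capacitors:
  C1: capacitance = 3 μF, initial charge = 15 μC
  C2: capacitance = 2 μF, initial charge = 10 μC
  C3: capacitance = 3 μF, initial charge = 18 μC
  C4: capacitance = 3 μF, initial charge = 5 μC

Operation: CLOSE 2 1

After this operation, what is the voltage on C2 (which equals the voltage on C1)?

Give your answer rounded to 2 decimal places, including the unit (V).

Initial: C1(3μF, Q=15μC, V=5.00V), C2(2μF, Q=10μC, V=5.00V), C3(3μF, Q=18μC, V=6.00V), C4(3μF, Q=5μC, V=1.67V)
Op 1: CLOSE 2-1: Q_total=25.00, C_total=5.00, V=5.00; Q2=10.00, Q1=15.00; dissipated=0.000

Answer: 5.00 V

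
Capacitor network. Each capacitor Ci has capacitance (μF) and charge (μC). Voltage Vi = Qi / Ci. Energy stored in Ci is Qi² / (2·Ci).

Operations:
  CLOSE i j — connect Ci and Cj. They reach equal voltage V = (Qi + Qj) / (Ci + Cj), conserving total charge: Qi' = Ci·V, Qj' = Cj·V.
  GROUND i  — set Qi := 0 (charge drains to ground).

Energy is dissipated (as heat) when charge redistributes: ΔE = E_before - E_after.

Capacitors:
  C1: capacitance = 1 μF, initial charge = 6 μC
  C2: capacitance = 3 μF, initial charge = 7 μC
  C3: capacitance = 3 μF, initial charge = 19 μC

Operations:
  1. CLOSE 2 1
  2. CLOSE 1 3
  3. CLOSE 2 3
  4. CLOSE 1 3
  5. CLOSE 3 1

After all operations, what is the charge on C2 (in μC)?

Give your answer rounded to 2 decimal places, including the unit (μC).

Answer: 13.22 μC

Derivation:
Initial: C1(1μF, Q=6μC, V=6.00V), C2(3μF, Q=7μC, V=2.33V), C3(3μF, Q=19μC, V=6.33V)
Op 1: CLOSE 2-1: Q_total=13.00, C_total=4.00, V=3.25; Q2=9.75, Q1=3.25; dissipated=5.042
Op 2: CLOSE 1-3: Q_total=22.25, C_total=4.00, V=5.56; Q1=5.56, Q3=16.69; dissipated=3.565
Op 3: CLOSE 2-3: Q_total=26.44, C_total=6.00, V=4.41; Q2=13.22, Q3=13.22; dissipated=4.011
Op 4: CLOSE 1-3: Q_total=18.78, C_total=4.00, V=4.70; Q1=4.70, Q3=14.09; dissipated=0.501
Op 5: CLOSE 3-1: Q_total=18.78, C_total=4.00, V=4.70; Q3=14.09, Q1=4.70; dissipated=0.000
Final charges: Q1=4.70, Q2=13.22, Q3=14.09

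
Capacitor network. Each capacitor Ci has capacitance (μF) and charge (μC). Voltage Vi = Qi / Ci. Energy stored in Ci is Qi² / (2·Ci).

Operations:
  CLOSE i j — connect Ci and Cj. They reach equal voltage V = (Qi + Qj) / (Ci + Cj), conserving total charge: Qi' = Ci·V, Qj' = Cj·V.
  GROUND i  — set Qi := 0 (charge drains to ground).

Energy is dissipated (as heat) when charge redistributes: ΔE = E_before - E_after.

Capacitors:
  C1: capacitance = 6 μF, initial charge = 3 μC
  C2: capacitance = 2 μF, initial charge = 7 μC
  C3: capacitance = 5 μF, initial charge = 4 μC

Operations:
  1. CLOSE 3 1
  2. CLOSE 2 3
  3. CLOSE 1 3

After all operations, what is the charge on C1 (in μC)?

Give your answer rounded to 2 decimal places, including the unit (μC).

Answer: 6.05 μC

Derivation:
Initial: C1(6μF, Q=3μC, V=0.50V), C2(2μF, Q=7μC, V=3.50V), C3(5μF, Q=4μC, V=0.80V)
Op 1: CLOSE 3-1: Q_total=7.00, C_total=11.00, V=0.64; Q3=3.18, Q1=3.82; dissipated=0.123
Op 2: CLOSE 2-3: Q_total=10.18, C_total=7.00, V=1.45; Q2=2.91, Q3=7.27; dissipated=5.857
Op 3: CLOSE 1-3: Q_total=11.09, C_total=11.00, V=1.01; Q1=6.05, Q3=5.04; dissipated=0.913
Final charges: Q1=6.05, Q2=2.91, Q3=5.04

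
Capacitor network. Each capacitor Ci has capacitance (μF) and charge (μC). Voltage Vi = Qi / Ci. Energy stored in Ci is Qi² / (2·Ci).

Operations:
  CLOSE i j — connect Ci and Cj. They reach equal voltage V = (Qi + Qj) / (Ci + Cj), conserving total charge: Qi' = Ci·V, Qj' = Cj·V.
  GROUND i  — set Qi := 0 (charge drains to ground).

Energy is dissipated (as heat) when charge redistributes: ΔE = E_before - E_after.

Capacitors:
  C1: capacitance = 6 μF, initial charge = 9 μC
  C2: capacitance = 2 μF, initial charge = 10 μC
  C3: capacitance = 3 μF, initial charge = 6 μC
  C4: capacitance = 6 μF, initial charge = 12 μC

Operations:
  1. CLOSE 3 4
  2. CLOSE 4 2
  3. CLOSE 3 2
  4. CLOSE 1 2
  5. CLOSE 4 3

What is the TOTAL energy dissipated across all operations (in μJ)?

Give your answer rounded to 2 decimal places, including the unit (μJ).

Answer: 7.77 μJ

Derivation:
Initial: C1(6μF, Q=9μC, V=1.50V), C2(2μF, Q=10μC, V=5.00V), C3(3μF, Q=6μC, V=2.00V), C4(6μF, Q=12μC, V=2.00V)
Op 1: CLOSE 3-4: Q_total=18.00, C_total=9.00, V=2.00; Q3=6.00, Q4=12.00; dissipated=0.000
Op 2: CLOSE 4-2: Q_total=22.00, C_total=8.00, V=2.75; Q4=16.50, Q2=5.50; dissipated=6.750
Op 3: CLOSE 3-2: Q_total=11.50, C_total=5.00, V=2.30; Q3=6.90, Q2=4.60; dissipated=0.338
Op 4: CLOSE 1-2: Q_total=13.60, C_total=8.00, V=1.70; Q1=10.20, Q2=3.40; dissipated=0.480
Op 5: CLOSE 4-3: Q_total=23.40, C_total=9.00, V=2.60; Q4=15.60, Q3=7.80; dissipated=0.203
Total dissipated: 7.770 μJ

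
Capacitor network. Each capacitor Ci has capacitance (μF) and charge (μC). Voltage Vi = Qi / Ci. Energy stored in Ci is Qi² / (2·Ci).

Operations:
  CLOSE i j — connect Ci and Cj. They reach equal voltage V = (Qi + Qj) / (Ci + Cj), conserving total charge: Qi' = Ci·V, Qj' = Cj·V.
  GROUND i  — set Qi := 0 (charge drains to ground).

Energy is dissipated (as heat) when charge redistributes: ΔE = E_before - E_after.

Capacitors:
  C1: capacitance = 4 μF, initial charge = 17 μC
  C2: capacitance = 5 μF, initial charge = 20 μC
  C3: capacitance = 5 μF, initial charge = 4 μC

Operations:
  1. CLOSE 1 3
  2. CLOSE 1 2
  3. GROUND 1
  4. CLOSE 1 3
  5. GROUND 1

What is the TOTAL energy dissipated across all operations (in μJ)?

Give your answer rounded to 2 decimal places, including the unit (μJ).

Answer: 46.97 μJ

Derivation:
Initial: C1(4μF, Q=17μC, V=4.25V), C2(5μF, Q=20μC, V=4.00V), C3(5μF, Q=4μC, V=0.80V)
Op 1: CLOSE 1-3: Q_total=21.00, C_total=9.00, V=2.33; Q1=9.33, Q3=11.67; dissipated=13.225
Op 2: CLOSE 1-2: Q_total=29.33, C_total=9.00, V=3.26; Q1=13.04, Q2=16.30; dissipated=3.086
Op 3: GROUND 1: Q1=0; energy lost=21.246
Op 4: CLOSE 1-3: Q_total=11.67, C_total=9.00, V=1.30; Q1=5.19, Q3=6.48; dissipated=6.049
Op 5: GROUND 1: Q1=0; energy lost=3.361
Total dissipated: 46.967 μJ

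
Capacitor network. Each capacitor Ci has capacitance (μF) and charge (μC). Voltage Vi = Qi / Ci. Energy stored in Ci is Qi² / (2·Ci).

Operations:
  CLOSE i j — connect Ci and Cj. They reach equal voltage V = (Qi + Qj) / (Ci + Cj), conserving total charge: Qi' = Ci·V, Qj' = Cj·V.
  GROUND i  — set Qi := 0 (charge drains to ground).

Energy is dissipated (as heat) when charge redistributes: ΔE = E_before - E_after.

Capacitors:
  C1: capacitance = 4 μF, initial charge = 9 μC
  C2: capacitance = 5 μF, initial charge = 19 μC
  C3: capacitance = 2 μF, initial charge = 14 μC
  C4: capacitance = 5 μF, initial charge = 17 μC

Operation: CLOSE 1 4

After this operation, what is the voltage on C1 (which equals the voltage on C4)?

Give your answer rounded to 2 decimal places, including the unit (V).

Answer: 2.89 V

Derivation:
Initial: C1(4μF, Q=9μC, V=2.25V), C2(5μF, Q=19μC, V=3.80V), C3(2μF, Q=14μC, V=7.00V), C4(5μF, Q=17μC, V=3.40V)
Op 1: CLOSE 1-4: Q_total=26.00, C_total=9.00, V=2.89; Q1=11.56, Q4=14.44; dissipated=1.469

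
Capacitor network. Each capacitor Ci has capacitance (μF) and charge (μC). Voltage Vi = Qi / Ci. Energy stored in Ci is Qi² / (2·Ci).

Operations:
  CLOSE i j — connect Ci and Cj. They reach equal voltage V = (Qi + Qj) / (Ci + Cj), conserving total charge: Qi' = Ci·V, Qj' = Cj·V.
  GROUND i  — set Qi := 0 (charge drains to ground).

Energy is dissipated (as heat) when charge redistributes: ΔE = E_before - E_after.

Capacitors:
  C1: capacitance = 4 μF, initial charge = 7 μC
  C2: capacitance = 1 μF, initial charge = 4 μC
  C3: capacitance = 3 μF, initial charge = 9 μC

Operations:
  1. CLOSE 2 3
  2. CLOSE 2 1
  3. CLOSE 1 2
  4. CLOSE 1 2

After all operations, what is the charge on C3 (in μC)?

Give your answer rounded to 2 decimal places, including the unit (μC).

Answer: 9.75 μC

Derivation:
Initial: C1(4μF, Q=7μC, V=1.75V), C2(1μF, Q=4μC, V=4.00V), C3(3μF, Q=9μC, V=3.00V)
Op 1: CLOSE 2-3: Q_total=13.00, C_total=4.00, V=3.25; Q2=3.25, Q3=9.75; dissipated=0.375
Op 2: CLOSE 2-1: Q_total=10.25, C_total=5.00, V=2.05; Q2=2.05, Q1=8.20; dissipated=0.900
Op 3: CLOSE 1-2: Q_total=10.25, C_total=5.00, V=2.05; Q1=8.20, Q2=2.05; dissipated=0.000
Op 4: CLOSE 1-2: Q_total=10.25, C_total=5.00, V=2.05; Q1=8.20, Q2=2.05; dissipated=0.000
Final charges: Q1=8.20, Q2=2.05, Q3=9.75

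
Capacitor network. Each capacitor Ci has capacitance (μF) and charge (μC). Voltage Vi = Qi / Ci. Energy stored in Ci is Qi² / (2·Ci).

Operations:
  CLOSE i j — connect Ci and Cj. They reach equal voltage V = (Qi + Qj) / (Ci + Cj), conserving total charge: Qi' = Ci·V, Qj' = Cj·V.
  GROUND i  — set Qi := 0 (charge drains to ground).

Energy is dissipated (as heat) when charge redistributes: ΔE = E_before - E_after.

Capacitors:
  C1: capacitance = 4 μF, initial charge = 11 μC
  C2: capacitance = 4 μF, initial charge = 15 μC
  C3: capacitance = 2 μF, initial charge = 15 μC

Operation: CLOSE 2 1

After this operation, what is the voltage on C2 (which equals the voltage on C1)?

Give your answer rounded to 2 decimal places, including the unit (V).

Initial: C1(4μF, Q=11μC, V=2.75V), C2(4μF, Q=15μC, V=3.75V), C3(2μF, Q=15μC, V=7.50V)
Op 1: CLOSE 2-1: Q_total=26.00, C_total=8.00, V=3.25; Q2=13.00, Q1=13.00; dissipated=1.000

Answer: 3.25 V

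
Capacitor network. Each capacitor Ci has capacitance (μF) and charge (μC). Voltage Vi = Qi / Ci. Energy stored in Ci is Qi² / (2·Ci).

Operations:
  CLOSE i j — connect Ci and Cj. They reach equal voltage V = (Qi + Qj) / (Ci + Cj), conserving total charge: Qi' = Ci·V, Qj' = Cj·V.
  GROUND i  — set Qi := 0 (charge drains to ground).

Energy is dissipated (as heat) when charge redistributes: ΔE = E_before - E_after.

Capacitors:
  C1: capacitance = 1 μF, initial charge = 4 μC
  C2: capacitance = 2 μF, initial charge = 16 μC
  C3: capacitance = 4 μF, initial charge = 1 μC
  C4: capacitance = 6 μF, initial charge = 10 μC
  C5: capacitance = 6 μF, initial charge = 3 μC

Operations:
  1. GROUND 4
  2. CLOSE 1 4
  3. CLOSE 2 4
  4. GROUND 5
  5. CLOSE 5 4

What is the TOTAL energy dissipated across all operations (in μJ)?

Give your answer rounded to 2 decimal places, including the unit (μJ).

Initial: C1(1μF, Q=4μC, V=4.00V), C2(2μF, Q=16μC, V=8.00V), C3(4μF, Q=1μC, V=0.25V), C4(6μF, Q=10μC, V=1.67V), C5(6μF, Q=3μC, V=0.50V)
Op 1: GROUND 4: Q4=0; energy lost=8.333
Op 2: CLOSE 1-4: Q_total=4.00, C_total=7.00, V=0.57; Q1=0.57, Q4=3.43; dissipated=6.857
Op 3: CLOSE 2-4: Q_total=19.43, C_total=8.00, V=2.43; Q2=4.86, Q4=14.57; dissipated=41.388
Op 4: GROUND 5: Q5=0; energy lost=0.750
Op 5: CLOSE 5-4: Q_total=14.57, C_total=12.00, V=1.21; Q5=7.29, Q4=7.29; dissipated=8.847
Total dissipated: 66.175 μJ

Answer: 66.18 μJ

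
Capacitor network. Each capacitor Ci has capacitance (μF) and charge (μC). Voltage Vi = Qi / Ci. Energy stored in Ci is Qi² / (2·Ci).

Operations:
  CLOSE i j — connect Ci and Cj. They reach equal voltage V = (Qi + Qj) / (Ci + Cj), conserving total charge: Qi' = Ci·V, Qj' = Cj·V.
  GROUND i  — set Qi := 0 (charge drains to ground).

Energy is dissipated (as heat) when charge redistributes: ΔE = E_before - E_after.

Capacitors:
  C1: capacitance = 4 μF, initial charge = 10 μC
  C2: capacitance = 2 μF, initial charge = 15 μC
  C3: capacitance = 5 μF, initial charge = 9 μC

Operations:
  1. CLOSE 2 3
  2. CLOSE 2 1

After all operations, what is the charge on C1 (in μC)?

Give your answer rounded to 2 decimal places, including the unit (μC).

Answer: 11.24 μC

Derivation:
Initial: C1(4μF, Q=10μC, V=2.50V), C2(2μF, Q=15μC, V=7.50V), C3(5μF, Q=9μC, V=1.80V)
Op 1: CLOSE 2-3: Q_total=24.00, C_total=7.00, V=3.43; Q2=6.86, Q3=17.14; dissipated=23.207
Op 2: CLOSE 2-1: Q_total=16.86, C_total=6.00, V=2.81; Q2=5.62, Q1=11.24; dissipated=0.575
Final charges: Q1=11.24, Q2=5.62, Q3=17.14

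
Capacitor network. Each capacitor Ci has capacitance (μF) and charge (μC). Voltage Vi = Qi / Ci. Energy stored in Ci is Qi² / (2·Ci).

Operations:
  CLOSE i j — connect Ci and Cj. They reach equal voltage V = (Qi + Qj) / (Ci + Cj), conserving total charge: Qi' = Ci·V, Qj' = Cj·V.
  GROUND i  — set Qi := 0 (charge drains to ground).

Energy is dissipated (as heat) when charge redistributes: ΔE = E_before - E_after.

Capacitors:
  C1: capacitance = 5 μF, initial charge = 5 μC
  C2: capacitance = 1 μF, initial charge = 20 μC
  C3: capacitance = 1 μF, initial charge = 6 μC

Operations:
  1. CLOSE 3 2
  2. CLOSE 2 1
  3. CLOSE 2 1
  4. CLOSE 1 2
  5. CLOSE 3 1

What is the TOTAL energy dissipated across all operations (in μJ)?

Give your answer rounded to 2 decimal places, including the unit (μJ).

Answer: 150.67 μJ

Derivation:
Initial: C1(5μF, Q=5μC, V=1.00V), C2(1μF, Q=20μC, V=20.00V), C3(1μF, Q=6μC, V=6.00V)
Op 1: CLOSE 3-2: Q_total=26.00, C_total=2.00, V=13.00; Q3=13.00, Q2=13.00; dissipated=49.000
Op 2: CLOSE 2-1: Q_total=18.00, C_total=6.00, V=3.00; Q2=3.00, Q1=15.00; dissipated=60.000
Op 3: CLOSE 2-1: Q_total=18.00, C_total=6.00, V=3.00; Q2=3.00, Q1=15.00; dissipated=0.000
Op 4: CLOSE 1-2: Q_total=18.00, C_total=6.00, V=3.00; Q1=15.00, Q2=3.00; dissipated=0.000
Op 5: CLOSE 3-1: Q_total=28.00, C_total=6.00, V=4.67; Q3=4.67, Q1=23.33; dissipated=41.667
Total dissipated: 150.667 μJ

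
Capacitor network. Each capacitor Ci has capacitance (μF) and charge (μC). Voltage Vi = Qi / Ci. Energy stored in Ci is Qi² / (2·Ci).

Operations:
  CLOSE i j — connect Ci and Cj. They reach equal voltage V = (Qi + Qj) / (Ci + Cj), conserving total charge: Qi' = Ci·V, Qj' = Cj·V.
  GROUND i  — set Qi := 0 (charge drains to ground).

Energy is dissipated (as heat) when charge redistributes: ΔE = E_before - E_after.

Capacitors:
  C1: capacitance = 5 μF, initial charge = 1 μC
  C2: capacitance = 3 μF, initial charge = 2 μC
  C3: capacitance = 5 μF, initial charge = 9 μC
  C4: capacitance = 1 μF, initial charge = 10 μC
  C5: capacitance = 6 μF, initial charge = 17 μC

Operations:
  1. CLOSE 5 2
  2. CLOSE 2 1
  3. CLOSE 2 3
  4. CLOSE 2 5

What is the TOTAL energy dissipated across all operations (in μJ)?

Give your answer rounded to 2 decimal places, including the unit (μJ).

Initial: C1(5μF, Q=1μC, V=0.20V), C2(3μF, Q=2μC, V=0.67V), C3(5μF, Q=9μC, V=1.80V), C4(1μF, Q=10μC, V=10.00V), C5(6μF, Q=17μC, V=2.83V)
Op 1: CLOSE 5-2: Q_total=19.00, C_total=9.00, V=2.11; Q5=12.67, Q2=6.33; dissipated=4.694
Op 2: CLOSE 2-1: Q_total=7.33, C_total=8.00, V=0.92; Q2=2.75, Q1=4.58; dissipated=3.424
Op 3: CLOSE 2-3: Q_total=11.75, C_total=8.00, V=1.47; Q2=4.41, Q3=7.34; dissipated=0.732
Op 4: CLOSE 2-5: Q_total=17.07, C_total=9.00, V=1.90; Q2=5.69, Q5=11.38; dissipated=0.413
Total dissipated: 9.263 μJ

Answer: 9.26 μJ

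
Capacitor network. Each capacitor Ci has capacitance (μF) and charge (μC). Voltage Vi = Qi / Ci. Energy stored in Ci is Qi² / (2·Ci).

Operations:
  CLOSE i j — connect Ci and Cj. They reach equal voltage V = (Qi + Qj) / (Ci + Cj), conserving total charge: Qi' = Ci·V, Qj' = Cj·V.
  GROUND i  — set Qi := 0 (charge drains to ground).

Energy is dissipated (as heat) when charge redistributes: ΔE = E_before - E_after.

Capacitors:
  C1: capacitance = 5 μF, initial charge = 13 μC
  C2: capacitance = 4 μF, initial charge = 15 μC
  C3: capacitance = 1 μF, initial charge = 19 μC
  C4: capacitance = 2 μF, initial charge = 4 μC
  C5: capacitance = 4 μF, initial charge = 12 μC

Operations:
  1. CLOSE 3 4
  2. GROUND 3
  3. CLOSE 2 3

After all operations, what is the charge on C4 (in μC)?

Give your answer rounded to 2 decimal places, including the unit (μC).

Initial: C1(5μF, Q=13μC, V=2.60V), C2(4μF, Q=15μC, V=3.75V), C3(1μF, Q=19μC, V=19.00V), C4(2μF, Q=4μC, V=2.00V), C5(4μF, Q=12μC, V=3.00V)
Op 1: CLOSE 3-4: Q_total=23.00, C_total=3.00, V=7.67; Q3=7.67, Q4=15.33; dissipated=96.333
Op 2: GROUND 3: Q3=0; energy lost=29.389
Op 3: CLOSE 2-3: Q_total=15.00, C_total=5.00, V=3.00; Q2=12.00, Q3=3.00; dissipated=5.625
Final charges: Q1=13.00, Q2=12.00, Q3=3.00, Q4=15.33, Q5=12.00

Answer: 15.33 μC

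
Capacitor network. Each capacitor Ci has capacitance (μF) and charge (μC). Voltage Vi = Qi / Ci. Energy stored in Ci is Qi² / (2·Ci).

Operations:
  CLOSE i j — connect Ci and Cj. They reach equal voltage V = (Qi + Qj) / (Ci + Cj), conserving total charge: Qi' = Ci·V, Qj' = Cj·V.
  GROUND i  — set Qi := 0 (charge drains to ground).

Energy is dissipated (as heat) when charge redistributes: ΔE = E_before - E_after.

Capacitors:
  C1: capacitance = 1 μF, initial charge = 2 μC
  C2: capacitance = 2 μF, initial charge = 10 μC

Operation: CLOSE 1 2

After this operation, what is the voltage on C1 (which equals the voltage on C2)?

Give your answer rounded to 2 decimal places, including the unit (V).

Initial: C1(1μF, Q=2μC, V=2.00V), C2(2μF, Q=10μC, V=5.00V)
Op 1: CLOSE 1-2: Q_total=12.00, C_total=3.00, V=4.00; Q1=4.00, Q2=8.00; dissipated=3.000

Answer: 4.00 V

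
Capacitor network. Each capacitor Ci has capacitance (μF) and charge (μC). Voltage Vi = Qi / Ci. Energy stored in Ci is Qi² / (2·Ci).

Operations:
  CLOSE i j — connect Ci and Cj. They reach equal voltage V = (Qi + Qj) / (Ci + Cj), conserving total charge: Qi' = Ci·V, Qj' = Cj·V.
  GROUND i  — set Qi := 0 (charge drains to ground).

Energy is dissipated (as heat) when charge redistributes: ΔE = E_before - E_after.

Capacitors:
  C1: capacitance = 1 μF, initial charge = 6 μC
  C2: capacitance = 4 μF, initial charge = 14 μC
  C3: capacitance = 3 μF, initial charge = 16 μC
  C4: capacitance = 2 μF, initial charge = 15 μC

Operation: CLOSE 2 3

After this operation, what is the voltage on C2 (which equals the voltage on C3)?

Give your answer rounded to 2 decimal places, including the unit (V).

Answer: 4.29 V

Derivation:
Initial: C1(1μF, Q=6μC, V=6.00V), C2(4μF, Q=14μC, V=3.50V), C3(3μF, Q=16μC, V=5.33V), C4(2μF, Q=15μC, V=7.50V)
Op 1: CLOSE 2-3: Q_total=30.00, C_total=7.00, V=4.29; Q2=17.14, Q3=12.86; dissipated=2.881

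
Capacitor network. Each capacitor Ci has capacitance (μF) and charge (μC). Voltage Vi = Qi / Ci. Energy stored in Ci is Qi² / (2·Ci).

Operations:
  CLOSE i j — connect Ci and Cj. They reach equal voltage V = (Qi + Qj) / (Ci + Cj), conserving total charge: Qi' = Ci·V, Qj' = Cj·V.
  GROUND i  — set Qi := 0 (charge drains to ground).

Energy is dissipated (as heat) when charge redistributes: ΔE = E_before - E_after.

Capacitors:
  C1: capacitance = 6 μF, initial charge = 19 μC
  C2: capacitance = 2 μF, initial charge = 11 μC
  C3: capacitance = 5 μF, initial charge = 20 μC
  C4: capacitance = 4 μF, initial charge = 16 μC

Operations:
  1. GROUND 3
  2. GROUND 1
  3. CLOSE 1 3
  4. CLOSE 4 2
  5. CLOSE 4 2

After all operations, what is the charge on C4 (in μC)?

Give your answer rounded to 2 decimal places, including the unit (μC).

Answer: 18.00 μC

Derivation:
Initial: C1(6μF, Q=19μC, V=3.17V), C2(2μF, Q=11μC, V=5.50V), C3(5μF, Q=20μC, V=4.00V), C4(4μF, Q=16μC, V=4.00V)
Op 1: GROUND 3: Q3=0; energy lost=40.000
Op 2: GROUND 1: Q1=0; energy lost=30.083
Op 3: CLOSE 1-3: Q_total=0.00, C_total=11.00, V=0.00; Q1=0.00, Q3=0.00; dissipated=0.000
Op 4: CLOSE 4-2: Q_total=27.00, C_total=6.00, V=4.50; Q4=18.00, Q2=9.00; dissipated=1.500
Op 5: CLOSE 4-2: Q_total=27.00, C_total=6.00, V=4.50; Q4=18.00, Q2=9.00; dissipated=0.000
Final charges: Q1=0.00, Q2=9.00, Q3=0.00, Q4=18.00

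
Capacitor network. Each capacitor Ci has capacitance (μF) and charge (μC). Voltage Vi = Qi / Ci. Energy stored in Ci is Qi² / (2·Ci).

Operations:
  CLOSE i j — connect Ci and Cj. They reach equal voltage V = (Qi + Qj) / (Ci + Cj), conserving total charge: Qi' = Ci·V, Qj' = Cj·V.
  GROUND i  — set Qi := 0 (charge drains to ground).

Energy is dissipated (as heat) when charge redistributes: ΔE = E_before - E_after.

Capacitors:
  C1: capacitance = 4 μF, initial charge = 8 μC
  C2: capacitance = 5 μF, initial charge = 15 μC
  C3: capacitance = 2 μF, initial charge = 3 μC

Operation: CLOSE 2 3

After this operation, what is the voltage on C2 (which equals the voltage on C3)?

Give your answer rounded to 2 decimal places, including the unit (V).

Initial: C1(4μF, Q=8μC, V=2.00V), C2(5μF, Q=15μC, V=3.00V), C3(2μF, Q=3μC, V=1.50V)
Op 1: CLOSE 2-3: Q_total=18.00, C_total=7.00, V=2.57; Q2=12.86, Q3=5.14; dissipated=1.607

Answer: 2.57 V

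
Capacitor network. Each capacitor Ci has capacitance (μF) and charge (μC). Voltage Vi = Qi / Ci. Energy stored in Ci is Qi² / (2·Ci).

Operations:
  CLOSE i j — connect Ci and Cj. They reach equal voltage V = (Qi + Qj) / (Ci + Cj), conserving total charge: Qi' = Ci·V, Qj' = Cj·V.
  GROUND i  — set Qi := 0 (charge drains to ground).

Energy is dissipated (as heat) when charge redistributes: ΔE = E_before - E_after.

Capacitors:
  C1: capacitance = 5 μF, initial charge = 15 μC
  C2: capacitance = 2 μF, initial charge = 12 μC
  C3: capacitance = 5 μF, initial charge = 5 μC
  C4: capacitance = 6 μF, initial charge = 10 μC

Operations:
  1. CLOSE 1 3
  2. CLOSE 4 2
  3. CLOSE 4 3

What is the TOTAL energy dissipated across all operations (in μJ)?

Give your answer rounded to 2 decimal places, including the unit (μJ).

Answer: 19.85 μJ

Derivation:
Initial: C1(5μF, Q=15μC, V=3.00V), C2(2μF, Q=12μC, V=6.00V), C3(5μF, Q=5μC, V=1.00V), C4(6μF, Q=10μC, V=1.67V)
Op 1: CLOSE 1-3: Q_total=20.00, C_total=10.00, V=2.00; Q1=10.00, Q3=10.00; dissipated=5.000
Op 2: CLOSE 4-2: Q_total=22.00, C_total=8.00, V=2.75; Q4=16.50, Q2=5.50; dissipated=14.083
Op 3: CLOSE 4-3: Q_total=26.50, C_total=11.00, V=2.41; Q4=14.45, Q3=12.05; dissipated=0.767
Total dissipated: 19.850 μJ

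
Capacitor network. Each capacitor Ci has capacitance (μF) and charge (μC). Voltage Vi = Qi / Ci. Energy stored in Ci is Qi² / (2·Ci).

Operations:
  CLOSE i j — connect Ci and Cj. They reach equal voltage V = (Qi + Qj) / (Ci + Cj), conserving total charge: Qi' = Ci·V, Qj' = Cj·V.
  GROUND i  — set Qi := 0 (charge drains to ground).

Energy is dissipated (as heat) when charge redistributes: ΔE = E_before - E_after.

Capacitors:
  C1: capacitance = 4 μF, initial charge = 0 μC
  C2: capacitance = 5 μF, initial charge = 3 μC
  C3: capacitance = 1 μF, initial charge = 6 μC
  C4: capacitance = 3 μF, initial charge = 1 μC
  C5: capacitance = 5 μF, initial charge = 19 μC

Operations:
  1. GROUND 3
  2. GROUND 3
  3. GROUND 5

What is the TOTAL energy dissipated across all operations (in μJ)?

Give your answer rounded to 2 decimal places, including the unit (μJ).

Initial: C1(4μF, Q=0μC, V=0.00V), C2(5μF, Q=3μC, V=0.60V), C3(1μF, Q=6μC, V=6.00V), C4(3μF, Q=1μC, V=0.33V), C5(5μF, Q=19μC, V=3.80V)
Op 1: GROUND 3: Q3=0; energy lost=18.000
Op 2: GROUND 3: Q3=0; energy lost=0.000
Op 3: GROUND 5: Q5=0; energy lost=36.100
Total dissipated: 54.100 μJ

Answer: 54.10 μJ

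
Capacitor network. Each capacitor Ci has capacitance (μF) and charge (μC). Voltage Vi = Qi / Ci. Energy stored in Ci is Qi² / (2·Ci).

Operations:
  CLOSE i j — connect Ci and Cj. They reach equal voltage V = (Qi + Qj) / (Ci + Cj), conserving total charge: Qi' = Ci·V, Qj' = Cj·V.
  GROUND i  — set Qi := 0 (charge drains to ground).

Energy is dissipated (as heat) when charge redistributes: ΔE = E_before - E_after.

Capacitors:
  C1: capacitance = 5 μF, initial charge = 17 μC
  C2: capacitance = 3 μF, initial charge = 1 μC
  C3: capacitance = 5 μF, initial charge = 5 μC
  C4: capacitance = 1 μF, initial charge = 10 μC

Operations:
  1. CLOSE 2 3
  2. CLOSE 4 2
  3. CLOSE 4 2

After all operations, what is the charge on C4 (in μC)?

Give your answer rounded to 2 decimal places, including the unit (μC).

Initial: C1(5μF, Q=17μC, V=3.40V), C2(3μF, Q=1μC, V=0.33V), C3(5μF, Q=5μC, V=1.00V), C4(1μF, Q=10μC, V=10.00V)
Op 1: CLOSE 2-3: Q_total=6.00, C_total=8.00, V=0.75; Q2=2.25, Q3=3.75; dissipated=0.417
Op 2: CLOSE 4-2: Q_total=12.25, C_total=4.00, V=3.06; Q4=3.06, Q2=9.19; dissipated=32.086
Op 3: CLOSE 4-2: Q_total=12.25, C_total=4.00, V=3.06; Q4=3.06, Q2=9.19; dissipated=0.000
Final charges: Q1=17.00, Q2=9.19, Q3=3.75, Q4=3.06

Answer: 3.06 μC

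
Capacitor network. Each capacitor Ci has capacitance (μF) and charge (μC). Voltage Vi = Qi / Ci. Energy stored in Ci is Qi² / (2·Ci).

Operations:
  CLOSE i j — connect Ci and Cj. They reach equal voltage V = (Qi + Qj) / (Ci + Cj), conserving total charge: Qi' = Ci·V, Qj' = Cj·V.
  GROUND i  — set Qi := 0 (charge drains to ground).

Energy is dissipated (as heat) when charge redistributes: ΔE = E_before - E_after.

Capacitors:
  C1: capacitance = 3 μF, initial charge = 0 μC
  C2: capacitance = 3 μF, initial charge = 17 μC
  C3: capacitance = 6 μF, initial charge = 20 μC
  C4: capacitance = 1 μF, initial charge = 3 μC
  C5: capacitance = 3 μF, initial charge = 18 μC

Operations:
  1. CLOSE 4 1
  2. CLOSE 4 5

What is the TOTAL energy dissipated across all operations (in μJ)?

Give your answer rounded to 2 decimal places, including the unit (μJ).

Initial: C1(3μF, Q=0μC, V=0.00V), C2(3μF, Q=17μC, V=5.67V), C3(6μF, Q=20μC, V=3.33V), C4(1μF, Q=3μC, V=3.00V), C5(3μF, Q=18μC, V=6.00V)
Op 1: CLOSE 4-1: Q_total=3.00, C_total=4.00, V=0.75; Q4=0.75, Q1=2.25; dissipated=3.375
Op 2: CLOSE 4-5: Q_total=18.75, C_total=4.00, V=4.69; Q4=4.69, Q5=14.06; dissipated=10.336
Total dissipated: 13.711 μJ

Answer: 13.71 μJ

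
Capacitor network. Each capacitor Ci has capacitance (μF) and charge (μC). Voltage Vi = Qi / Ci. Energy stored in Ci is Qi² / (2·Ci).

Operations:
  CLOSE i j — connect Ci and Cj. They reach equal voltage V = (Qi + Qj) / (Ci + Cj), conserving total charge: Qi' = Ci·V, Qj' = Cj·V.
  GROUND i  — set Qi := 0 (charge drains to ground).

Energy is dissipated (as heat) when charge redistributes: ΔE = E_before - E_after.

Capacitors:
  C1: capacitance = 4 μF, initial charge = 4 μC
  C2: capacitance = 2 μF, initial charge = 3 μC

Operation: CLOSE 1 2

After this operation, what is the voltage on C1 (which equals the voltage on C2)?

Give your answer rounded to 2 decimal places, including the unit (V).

Initial: C1(4μF, Q=4μC, V=1.00V), C2(2μF, Q=3μC, V=1.50V)
Op 1: CLOSE 1-2: Q_total=7.00, C_total=6.00, V=1.17; Q1=4.67, Q2=2.33; dissipated=0.167

Answer: 1.17 V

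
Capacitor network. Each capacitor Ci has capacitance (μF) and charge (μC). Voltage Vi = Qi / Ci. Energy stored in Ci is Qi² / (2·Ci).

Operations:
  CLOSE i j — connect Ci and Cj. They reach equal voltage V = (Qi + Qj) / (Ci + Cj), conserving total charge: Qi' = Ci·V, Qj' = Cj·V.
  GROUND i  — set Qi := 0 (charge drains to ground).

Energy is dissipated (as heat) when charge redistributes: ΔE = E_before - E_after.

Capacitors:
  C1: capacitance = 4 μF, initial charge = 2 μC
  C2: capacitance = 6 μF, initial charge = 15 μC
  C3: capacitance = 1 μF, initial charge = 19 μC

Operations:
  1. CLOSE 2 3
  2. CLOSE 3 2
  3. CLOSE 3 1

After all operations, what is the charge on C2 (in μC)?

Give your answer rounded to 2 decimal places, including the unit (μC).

Initial: C1(4μF, Q=2μC, V=0.50V), C2(6μF, Q=15μC, V=2.50V), C3(1μF, Q=19μC, V=19.00V)
Op 1: CLOSE 2-3: Q_total=34.00, C_total=7.00, V=4.86; Q2=29.14, Q3=4.86; dissipated=116.679
Op 2: CLOSE 3-2: Q_total=34.00, C_total=7.00, V=4.86; Q3=4.86, Q2=29.14; dissipated=0.000
Op 3: CLOSE 3-1: Q_total=6.86, C_total=5.00, V=1.37; Q3=1.37, Q1=5.49; dissipated=7.594
Final charges: Q1=5.49, Q2=29.14, Q3=1.37

Answer: 29.14 μC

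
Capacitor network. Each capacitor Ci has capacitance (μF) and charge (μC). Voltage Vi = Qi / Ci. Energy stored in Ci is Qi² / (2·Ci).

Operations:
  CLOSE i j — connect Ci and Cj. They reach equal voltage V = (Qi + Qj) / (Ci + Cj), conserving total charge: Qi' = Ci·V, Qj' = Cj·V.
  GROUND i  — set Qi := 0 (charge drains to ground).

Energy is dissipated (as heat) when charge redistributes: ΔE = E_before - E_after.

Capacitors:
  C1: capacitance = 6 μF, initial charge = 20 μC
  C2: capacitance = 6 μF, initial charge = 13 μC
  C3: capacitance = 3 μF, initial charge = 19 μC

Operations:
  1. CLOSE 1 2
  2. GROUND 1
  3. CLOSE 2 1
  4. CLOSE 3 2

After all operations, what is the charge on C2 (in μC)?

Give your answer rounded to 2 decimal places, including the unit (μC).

Answer: 18.17 μC

Derivation:
Initial: C1(6μF, Q=20μC, V=3.33V), C2(6μF, Q=13μC, V=2.17V), C3(3μF, Q=19μC, V=6.33V)
Op 1: CLOSE 1-2: Q_total=33.00, C_total=12.00, V=2.75; Q1=16.50, Q2=16.50; dissipated=2.042
Op 2: GROUND 1: Q1=0; energy lost=22.688
Op 3: CLOSE 2-1: Q_total=16.50, C_total=12.00, V=1.38; Q2=8.25, Q1=8.25; dissipated=11.344
Op 4: CLOSE 3-2: Q_total=27.25, C_total=9.00, V=3.03; Q3=9.08, Q2=18.17; dissipated=24.585
Final charges: Q1=8.25, Q2=18.17, Q3=9.08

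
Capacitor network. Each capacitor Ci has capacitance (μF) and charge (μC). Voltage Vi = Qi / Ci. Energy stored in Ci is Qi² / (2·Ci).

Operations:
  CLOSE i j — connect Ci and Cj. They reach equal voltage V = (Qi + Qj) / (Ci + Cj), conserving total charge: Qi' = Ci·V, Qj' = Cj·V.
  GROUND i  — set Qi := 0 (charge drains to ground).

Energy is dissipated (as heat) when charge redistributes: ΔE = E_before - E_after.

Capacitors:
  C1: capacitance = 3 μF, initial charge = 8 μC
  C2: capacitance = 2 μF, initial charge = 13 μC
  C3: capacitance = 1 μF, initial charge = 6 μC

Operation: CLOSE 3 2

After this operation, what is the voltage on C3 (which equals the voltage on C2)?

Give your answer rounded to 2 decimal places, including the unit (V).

Answer: 6.33 V

Derivation:
Initial: C1(3μF, Q=8μC, V=2.67V), C2(2μF, Q=13μC, V=6.50V), C3(1μF, Q=6μC, V=6.00V)
Op 1: CLOSE 3-2: Q_total=19.00, C_total=3.00, V=6.33; Q3=6.33, Q2=12.67; dissipated=0.083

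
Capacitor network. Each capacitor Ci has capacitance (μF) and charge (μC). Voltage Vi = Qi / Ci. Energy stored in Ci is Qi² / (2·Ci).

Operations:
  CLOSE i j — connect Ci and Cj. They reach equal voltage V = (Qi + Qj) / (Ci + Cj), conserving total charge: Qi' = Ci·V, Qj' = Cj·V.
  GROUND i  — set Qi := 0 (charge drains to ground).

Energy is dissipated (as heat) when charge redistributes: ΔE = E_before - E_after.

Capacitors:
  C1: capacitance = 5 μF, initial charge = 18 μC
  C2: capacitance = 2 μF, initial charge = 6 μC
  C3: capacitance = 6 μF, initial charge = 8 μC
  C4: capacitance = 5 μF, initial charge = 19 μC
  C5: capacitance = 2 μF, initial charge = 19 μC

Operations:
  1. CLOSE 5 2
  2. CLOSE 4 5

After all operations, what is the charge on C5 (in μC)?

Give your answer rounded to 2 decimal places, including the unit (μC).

Initial: C1(5μF, Q=18μC, V=3.60V), C2(2μF, Q=6μC, V=3.00V), C3(6μF, Q=8μC, V=1.33V), C4(5μF, Q=19μC, V=3.80V), C5(2μF, Q=19μC, V=9.50V)
Op 1: CLOSE 5-2: Q_total=25.00, C_total=4.00, V=6.25; Q5=12.50, Q2=12.50; dissipated=21.125
Op 2: CLOSE 4-5: Q_total=31.50, C_total=7.00, V=4.50; Q4=22.50, Q5=9.00; dissipated=4.287
Final charges: Q1=18.00, Q2=12.50, Q3=8.00, Q4=22.50, Q5=9.00

Answer: 9.00 μC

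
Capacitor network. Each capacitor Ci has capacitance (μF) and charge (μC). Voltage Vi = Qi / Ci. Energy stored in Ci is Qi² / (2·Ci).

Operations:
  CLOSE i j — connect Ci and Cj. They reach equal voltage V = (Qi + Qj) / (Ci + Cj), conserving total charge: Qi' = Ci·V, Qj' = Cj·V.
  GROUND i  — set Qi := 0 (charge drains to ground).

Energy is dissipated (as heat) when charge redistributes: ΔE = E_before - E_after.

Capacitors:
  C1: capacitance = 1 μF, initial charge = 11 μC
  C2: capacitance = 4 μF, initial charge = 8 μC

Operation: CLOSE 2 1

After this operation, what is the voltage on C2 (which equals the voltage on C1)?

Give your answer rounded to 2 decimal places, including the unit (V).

Initial: C1(1μF, Q=11μC, V=11.00V), C2(4μF, Q=8μC, V=2.00V)
Op 1: CLOSE 2-1: Q_total=19.00, C_total=5.00, V=3.80; Q2=15.20, Q1=3.80; dissipated=32.400

Answer: 3.80 V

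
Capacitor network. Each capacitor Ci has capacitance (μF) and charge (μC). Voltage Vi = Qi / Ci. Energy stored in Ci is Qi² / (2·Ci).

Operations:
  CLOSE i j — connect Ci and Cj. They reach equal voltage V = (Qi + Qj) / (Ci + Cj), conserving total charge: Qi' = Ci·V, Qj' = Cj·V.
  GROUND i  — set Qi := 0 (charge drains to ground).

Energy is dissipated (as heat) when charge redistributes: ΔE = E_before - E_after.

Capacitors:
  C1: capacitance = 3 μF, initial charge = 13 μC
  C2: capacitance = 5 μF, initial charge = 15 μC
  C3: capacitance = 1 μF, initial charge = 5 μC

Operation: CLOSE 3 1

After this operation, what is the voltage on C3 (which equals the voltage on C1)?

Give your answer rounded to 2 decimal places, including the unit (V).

Initial: C1(3μF, Q=13μC, V=4.33V), C2(5μF, Q=15μC, V=3.00V), C3(1μF, Q=5μC, V=5.00V)
Op 1: CLOSE 3-1: Q_total=18.00, C_total=4.00, V=4.50; Q3=4.50, Q1=13.50; dissipated=0.167

Answer: 4.50 V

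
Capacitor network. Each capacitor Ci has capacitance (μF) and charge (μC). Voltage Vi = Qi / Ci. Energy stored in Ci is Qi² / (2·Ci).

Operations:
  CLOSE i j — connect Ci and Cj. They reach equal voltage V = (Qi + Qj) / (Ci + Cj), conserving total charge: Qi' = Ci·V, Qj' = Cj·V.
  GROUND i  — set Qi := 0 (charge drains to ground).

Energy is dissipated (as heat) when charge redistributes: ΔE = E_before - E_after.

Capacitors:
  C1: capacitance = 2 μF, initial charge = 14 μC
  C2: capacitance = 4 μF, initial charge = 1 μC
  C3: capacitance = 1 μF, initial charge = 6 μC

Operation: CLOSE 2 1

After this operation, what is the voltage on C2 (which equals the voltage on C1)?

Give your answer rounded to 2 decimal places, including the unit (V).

Answer: 2.50 V

Derivation:
Initial: C1(2μF, Q=14μC, V=7.00V), C2(4μF, Q=1μC, V=0.25V), C3(1μF, Q=6μC, V=6.00V)
Op 1: CLOSE 2-1: Q_total=15.00, C_total=6.00, V=2.50; Q2=10.00, Q1=5.00; dissipated=30.375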